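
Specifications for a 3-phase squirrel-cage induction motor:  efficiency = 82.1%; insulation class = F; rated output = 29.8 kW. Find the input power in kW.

P_out = 29800 W
P_in = P_out/η = 29800/0.821 = 36297 W = 36.3 kW

36.3 kW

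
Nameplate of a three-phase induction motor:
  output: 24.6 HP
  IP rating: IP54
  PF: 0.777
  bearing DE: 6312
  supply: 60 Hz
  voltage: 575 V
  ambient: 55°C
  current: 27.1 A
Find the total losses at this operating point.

2620 W

P_in = √3·V·I·cosφ = 1.732×575×27.1×0.777 = 20970 W
P_out = 24.6×746 = 18352 W
Losses = P_in − P_out = 20970 − 18352 = 2618 W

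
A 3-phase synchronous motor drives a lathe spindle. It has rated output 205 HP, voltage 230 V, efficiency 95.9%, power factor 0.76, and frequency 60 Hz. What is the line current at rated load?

P_out = 205 × 746 = 152930 W
P_in = P_out / η = 152930 / 0.959 = 159468 W
I_L = P_in / (√3·V_L·cosφ) = 159468 / (1.732 × 230 × 0.76) = 527 A

527 A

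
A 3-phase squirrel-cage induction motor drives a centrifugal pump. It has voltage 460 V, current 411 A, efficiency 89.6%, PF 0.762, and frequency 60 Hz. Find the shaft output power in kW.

P_in = √3·V·I·cosφ = 1.732 × 460 × 411 × 0.762 = 249518 W
P_out = η·P_in = 0.896 × 249518 = 223568 W

224 kW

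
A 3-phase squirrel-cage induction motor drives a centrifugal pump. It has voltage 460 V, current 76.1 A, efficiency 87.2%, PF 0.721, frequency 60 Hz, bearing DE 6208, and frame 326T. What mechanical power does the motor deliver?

P_in = √3·V·I·cosφ = 1.732 × 460 × 76.1 × 0.721 = 43715 W
P_out = η·P_in = 0.872 × 43715 = 38119 W

38.1 kW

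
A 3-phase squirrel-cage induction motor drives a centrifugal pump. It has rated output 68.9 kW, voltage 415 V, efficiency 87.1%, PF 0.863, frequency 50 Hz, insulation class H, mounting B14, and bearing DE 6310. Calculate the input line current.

128 A

P_out = 68.9 kW = 68900 W
P_in = P_out / η = 68900 / 0.871 = 79104 W
I_L = P_in / (√3·V_L·cosφ) = 79104 / (1.732 × 415 × 0.863) = 128 A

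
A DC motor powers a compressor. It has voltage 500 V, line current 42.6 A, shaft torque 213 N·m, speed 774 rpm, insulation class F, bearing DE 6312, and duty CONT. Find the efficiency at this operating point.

81.1 %

ω = 2π × 774/60 = 81.05 rad/s; P_out = τω = 213 × 81.05 = 17264 W
P_in = V·I = 500 × 42.6 = 21300 W
η = P_out / P_in = 17264 / 21300 = 0.811 = 81.1%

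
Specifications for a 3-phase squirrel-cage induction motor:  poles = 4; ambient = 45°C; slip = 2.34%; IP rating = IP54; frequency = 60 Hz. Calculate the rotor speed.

n_s = 120f/p = 120×60/4 = 1800 rpm
n = n_s(1 − s) = 1800 × (1 − 0.0234) = 1758 rpm

1758 rpm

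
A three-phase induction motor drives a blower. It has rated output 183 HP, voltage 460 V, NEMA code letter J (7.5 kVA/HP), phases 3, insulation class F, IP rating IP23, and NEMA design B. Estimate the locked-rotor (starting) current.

S_LR = 7.5 × 183 = 1372.5 kVA
I_LR = S_LR/(√3·V_L) = 1372500/(1.732×460) = 1720 A

1720 A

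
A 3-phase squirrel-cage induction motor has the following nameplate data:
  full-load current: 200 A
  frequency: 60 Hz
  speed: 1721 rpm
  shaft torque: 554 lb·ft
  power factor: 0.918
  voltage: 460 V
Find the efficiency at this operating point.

92.5 %

τ = 554 lb·ft × 1.356 = 751.2 N·m
ω = 2π × 1721/60 = 180.2 rad/s; P_out = τω = 751.2 × 180.2 = 135366 W
P_in = √3·V_L·I_L·cosφ = 1.732 × 460 × 200 × 0.918 = 146278 W
η = P_out / P_in = 135366 / 146278 = 0.925 = 92.5%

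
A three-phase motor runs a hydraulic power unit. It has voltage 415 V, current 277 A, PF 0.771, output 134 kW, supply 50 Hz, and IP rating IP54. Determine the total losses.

P_in = √3·V·I·cosφ = 1.732×415×277×0.771 = 153508 W
P_out = 134000 W
Losses = P_in − P_out = 153508 − 134000 = 19508 W

19.5 kW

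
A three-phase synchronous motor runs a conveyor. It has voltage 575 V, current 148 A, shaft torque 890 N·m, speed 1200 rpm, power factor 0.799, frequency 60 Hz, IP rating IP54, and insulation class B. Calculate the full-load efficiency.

ω = 2π × 1200/60 = 125.7 rad/s; P_out = τω = 890 × 125.7 = 111873 W
P_in = √3·V_L·I_L·cosφ = 1.732 × 575 × 148 × 0.799 = 117767 W
η = P_out / P_in = 111873 / 117767 = 0.950 = 95.0%

95.0 %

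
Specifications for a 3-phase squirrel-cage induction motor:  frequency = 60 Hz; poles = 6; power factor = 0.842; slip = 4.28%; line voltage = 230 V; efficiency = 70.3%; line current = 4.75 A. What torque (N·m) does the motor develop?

9.31 N·m

P_in = √3·V·I·cosφ = 1.732 × 230 × 4.75 × 0.842 = 1593 W
P_out = η·P_in = 0.703 × 1593 = 1120 W
n_s = 120×60/6 = 1200 rpm; n = 1200×(1−0.0428) = 1149 rpm
ω = 2π×1149/60 = 120.3 rad/s
τ = P_out/ω = 1120/120.3 = 9.31 N·m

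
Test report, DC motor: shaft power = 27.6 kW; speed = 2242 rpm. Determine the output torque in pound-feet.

86.7 lb·ft

ω = 2π × 2242/60 = 234.8 rad/s
τ = P/ω = 27600/234.8 = 117.5 N·m
In lb·ft: 117.5/1.356 = 86.7 lb·ft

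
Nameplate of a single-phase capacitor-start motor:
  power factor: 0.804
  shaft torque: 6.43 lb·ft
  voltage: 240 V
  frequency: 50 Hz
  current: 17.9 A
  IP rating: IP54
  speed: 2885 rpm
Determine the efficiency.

τ = 6.43 lb·ft × 1.356 = 8.719 N·m
ω = 2π × 2885/60 = 302.1 rad/s; P_out = τω = 8.719 × 302.1 = 2634 W
P_in = V·I·cosφ = 240 × 17.9 × 0.804 = 3454 W
η = P_out / P_in = 2634 / 3454 = 0.763 = 76.3%

76.3 %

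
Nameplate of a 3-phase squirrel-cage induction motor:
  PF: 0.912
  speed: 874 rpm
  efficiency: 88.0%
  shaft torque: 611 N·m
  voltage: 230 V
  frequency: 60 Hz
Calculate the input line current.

ω = 2π×874/60 = 91.53 rad/s; P_out = τω = 611 × 91.53 = 55925 W
P_in = P_out / η = 55925 / 0.880 = 63551 W
I_L = P_in / (√3·V_L·cosφ) = 63551 / (1.732 × 230 × 0.912) = 175 A

175 A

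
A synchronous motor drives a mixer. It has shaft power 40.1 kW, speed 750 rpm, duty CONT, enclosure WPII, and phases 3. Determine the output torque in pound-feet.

377 lb·ft

ω = 2π × 750/60 = 78.54 rad/s
τ = P/ω = 40100/78.54 = 510.6 N·m
In lb·ft: 510.6/1.356 = 377 lb·ft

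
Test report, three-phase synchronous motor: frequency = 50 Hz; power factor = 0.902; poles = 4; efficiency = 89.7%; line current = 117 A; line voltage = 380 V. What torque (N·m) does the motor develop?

P_in = √3·V·I·cosφ = 1.732 × 380 × 117 × 0.902 = 69458 W
P_out = η·P_in = 0.897 × 69458 = 62304 W
n = n_s = 120×50/4 = 1500 rpm (synchronous)
ω = 2π×1500/60 = 157.1 rad/s
τ = P_out/ω = 62304/157.1 = 397 N·m

397 N·m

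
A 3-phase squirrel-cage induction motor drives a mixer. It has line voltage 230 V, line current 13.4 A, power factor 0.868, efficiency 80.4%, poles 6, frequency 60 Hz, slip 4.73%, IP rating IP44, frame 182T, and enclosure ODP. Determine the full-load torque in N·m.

P_in = √3·V·I·cosφ = 1.732 × 230 × 13.4 × 0.868 = 4633 W
P_out = η·P_in = 0.804 × 4633 = 3725 W
n_s = 120×60/6 = 1200 rpm; n = 1200×(1−0.0473) = 1143 rpm
ω = 2π×1143/60 = 119.7 rad/s
τ = P_out/ω = 3725/119.7 = 31.1 N·m

31.1 N·m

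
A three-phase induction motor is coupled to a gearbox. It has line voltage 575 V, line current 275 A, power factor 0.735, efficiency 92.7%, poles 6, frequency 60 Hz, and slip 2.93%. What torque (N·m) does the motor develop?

1530 N·m

P_in = √3·V·I·cosφ = 1.732 × 575 × 275 × 0.735 = 201296 W
P_out = η·P_in = 0.927 × 201296 = 186601 W
n_s = 120×60/6 = 1200 rpm; n = 1200×(1−0.0293) = 1165 rpm
ω = 2π×1165/60 = 122 rad/s
τ = P_out/ω = 186601/122 = 1530 N·m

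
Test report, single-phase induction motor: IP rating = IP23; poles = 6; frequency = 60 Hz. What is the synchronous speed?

n_s = 120f/p = 120×60/6 = 1200 rpm

1200 rpm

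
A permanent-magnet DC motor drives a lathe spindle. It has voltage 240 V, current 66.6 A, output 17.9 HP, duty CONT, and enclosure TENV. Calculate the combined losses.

2630 W

P_in = V·I = 240×66.6 = 15984 W
P_out = 17.9×746 = 13353 W
Losses = P_in − P_out = 15984 − 13353 = 2631 W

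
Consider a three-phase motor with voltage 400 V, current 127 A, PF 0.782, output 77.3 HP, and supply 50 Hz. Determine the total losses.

P_in = √3·V·I·cosφ = 1.732×400×127×0.782 = 68805 W
P_out = 77.3×746 = 57666 W
Losses = P_in − P_out = 68805 − 57666 = 11139 W

11100 W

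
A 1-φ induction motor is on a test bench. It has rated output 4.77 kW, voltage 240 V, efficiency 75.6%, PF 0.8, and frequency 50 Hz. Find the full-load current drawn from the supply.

32.9 A

P_out = 4.77 kW = 4770 W
P_in = P_out / η = 4770 / 0.756 = 6310 W
I = P_in / (V·cosφ) = 6310 / (240 × 0.8) = 32.9 A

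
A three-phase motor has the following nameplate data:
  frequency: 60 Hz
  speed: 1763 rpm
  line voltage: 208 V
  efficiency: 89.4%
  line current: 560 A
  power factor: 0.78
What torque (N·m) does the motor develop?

762 N·m

P_in = √3·V·I·cosφ = 1.732 × 208 × 560 × 0.78 = 157360 W
P_out = η·P_in = 0.894 × 157360 = 140680 W
n = 1763 rpm
ω = 2π×1763/60 = 184.6 rad/s
τ = P_out/ω = 140680/184.6 = 762 N·m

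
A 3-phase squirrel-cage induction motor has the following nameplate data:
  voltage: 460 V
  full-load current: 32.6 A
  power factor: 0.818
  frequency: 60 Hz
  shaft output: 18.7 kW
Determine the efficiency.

P_out = 18.7 kW = 18700 W
P_in = √3·V_L·I_L·cosφ = 1.732 × 460 × 32.6 × 0.818 = 21246 W
η = P_out / P_in = 18700 / 21246 = 0.880 = 88.0%

88.0 %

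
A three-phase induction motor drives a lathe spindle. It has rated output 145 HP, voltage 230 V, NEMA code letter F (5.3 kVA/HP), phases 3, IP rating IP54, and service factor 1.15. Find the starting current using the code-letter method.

S_LR = 5.3 × 145 = 768.5 kVA
I_LR = S_LR/(√3·V_L) = 768500/(1.732×230) = 1930 A

1930 A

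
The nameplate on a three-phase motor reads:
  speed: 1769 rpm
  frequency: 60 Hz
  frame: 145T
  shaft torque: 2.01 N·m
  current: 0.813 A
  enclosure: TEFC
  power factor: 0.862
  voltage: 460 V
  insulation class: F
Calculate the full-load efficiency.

ω = 2π × 1769/60 = 185.2 rad/s; P_out = τω = 2.01 × 185.2 = 372 W
P_in = √3·V_L·I_L·cosφ = 1.732 × 460 × 0.813 × 0.862 = 558 W
η = P_out / P_in = 372 / 558 = 0.667 = 66.7%

66.7 %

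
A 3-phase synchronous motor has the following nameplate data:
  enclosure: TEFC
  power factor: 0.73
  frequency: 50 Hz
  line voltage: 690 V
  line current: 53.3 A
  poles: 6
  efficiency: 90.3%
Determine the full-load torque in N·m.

401 N·m

P_in = √3·V·I·cosφ = 1.732 × 690 × 53.3 × 0.73 = 46499 W
P_out = η·P_in = 0.903 × 46499 = 41989 W
n = n_s = 120×50/6 = 1000 rpm (synchronous)
ω = 2π×1000/60 = 104.7 rad/s
τ = P_out/ω = 41989/104.7 = 401 N·m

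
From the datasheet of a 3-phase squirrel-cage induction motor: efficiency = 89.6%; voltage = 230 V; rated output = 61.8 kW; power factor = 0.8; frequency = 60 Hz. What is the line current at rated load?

216 A

P_out = 61.8 kW = 61800 W
P_in = P_out / η = 61800 / 0.896 = 68973 W
I_L = P_in / (√3·V_L·cosφ) = 68973 / (1.732 × 230 × 0.8) = 216 A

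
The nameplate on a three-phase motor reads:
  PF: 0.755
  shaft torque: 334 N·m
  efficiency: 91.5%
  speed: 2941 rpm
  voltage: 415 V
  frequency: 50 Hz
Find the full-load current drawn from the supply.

207 A

ω = 2π×2941/60 = 308 rad/s; P_out = τω = 334 × 308 = 102872 W
P_in = P_out / η = 102872 / 0.915 = 112428 W
I_L = P_in / (√3·V_L·cosφ) = 112428 / (1.732 × 415 × 0.755) = 207 A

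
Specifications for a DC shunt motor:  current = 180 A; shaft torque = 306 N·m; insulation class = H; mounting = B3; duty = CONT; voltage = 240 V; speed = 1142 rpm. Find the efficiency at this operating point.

84.7 %

ω = 2π × 1142/60 = 119.6 rad/s; P_out = τω = 306 × 119.6 = 36598 W
P_in = V·I = 240 × 180 = 43200 W
η = P_out / P_in = 36598 / 43200 = 0.847 = 84.7%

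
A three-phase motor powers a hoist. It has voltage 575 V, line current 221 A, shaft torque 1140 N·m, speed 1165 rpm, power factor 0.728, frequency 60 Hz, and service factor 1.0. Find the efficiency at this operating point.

ω = 2π × 1165/60 = 122 rad/s; P_out = τω = 1140 × 122 = 139080 W
P_in = √3·V_L·I_L·cosφ = 1.732 × 575 × 221 × 0.728 = 160228 W
η = P_out / P_in = 139080 / 160228 = 0.868 = 86.8%

86.8 %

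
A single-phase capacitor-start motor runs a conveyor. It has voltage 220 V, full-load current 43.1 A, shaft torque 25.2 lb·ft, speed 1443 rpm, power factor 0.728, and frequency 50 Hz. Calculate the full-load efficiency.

74.8 %

τ = 25.2 lb·ft × 1.356 = 34.17 N·m
ω = 2π × 1443/60 = 151.1 rad/s; P_out = τω = 34.17 × 151.1 = 5163 W
P_in = V·I·cosφ = 220 × 43.1 × 0.728 = 6903 W
η = P_out / P_in = 5163 / 6903 = 0.748 = 74.8%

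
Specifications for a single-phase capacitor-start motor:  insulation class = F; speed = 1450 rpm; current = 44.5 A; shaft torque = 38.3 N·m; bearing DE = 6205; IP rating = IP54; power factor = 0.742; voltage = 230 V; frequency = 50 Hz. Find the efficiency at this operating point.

76.6 %

ω = 2π × 1450/60 = 151.8 rad/s; P_out = τω = 38.3 × 151.8 = 5814 W
P_in = V·I·cosφ = 230 × 44.5 × 0.742 = 7594 W
η = P_out / P_in = 5814 / 7594 = 0.766 = 76.6%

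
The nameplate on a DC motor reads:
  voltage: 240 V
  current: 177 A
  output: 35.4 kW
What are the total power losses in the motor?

7080 W

P_in = V·I = 240×177 = 42480 W
P_out = 35400 W
Losses = P_in − P_out = 42480 − 35400 = 7080 W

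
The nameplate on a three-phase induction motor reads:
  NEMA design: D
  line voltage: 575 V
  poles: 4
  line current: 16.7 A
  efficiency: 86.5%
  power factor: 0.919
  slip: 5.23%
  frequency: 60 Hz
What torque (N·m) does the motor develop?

74 N·m

P_in = √3·V·I·cosφ = 1.732 × 575 × 16.7 × 0.919 = 15284 W
P_out = η·P_in = 0.865 × 15284 = 13221 W
n_s = 120×60/4 = 1800 rpm; n = 1800×(1−0.0523) = 1706 rpm
ω = 2π×1706/60 = 178.7 rad/s
τ = P_out/ω = 13221/178.7 = 74 N·m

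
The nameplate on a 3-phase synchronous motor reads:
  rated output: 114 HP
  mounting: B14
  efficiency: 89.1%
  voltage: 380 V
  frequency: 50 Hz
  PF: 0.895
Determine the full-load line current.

162 A

P_out = 114 × 746 = 85044 W
P_in = P_out / η = 85044 / 0.891 = 95448 W
I_L = P_in / (√3·V_L·cosφ) = 95448 / (1.732 × 380 × 0.895) = 162 A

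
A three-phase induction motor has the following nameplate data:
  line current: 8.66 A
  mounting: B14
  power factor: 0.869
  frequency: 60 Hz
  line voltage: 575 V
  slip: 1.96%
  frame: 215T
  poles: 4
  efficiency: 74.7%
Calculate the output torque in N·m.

30.3 N·m

P_in = √3·V·I·cosφ = 1.732 × 575 × 8.66 × 0.869 = 7495 W
P_out = η·P_in = 0.747 × 7495 = 5599 W
n_s = 120×60/4 = 1800 rpm; n = 1800×(1−0.0196) = 1765 rpm
ω = 2π×1765/60 = 184.8 rad/s
τ = P_out/ω = 5599/184.8 = 30.3 N·m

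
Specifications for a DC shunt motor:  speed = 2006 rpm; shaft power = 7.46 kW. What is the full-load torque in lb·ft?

26.2 lb·ft

ω = 2π × 2006/60 = 210.1 rad/s
τ = P/ω = 7460/210.1 = 35.51 N·m
In lb·ft: 35.51/1.356 = 26.2 lb·ft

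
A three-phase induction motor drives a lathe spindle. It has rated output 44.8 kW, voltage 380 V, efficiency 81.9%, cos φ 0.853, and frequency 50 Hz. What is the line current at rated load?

97.4 A

P_out = 44.8 kW = 44800 W
P_in = P_out / η = 44800 / 0.819 = 54701 W
I_L = P_in / (√3·V_L·cosφ) = 54701 / (1.732 × 380 × 0.853) = 97.4 A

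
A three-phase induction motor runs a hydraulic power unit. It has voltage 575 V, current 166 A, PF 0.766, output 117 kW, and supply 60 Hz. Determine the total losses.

9640 W

P_in = √3·V·I·cosφ = 1.732×575×166×0.766 = 126635 W
P_out = 117000 W
Losses = P_in − P_out = 126635 − 117000 = 9635 W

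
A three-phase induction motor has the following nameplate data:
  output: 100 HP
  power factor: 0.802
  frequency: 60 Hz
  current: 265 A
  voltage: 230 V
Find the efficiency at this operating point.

88.1 %

P_out = 100 × 746 = 74600 W
P_in = √3·V_L·I_L·cosφ = 1.732 × 230 × 265 × 0.802 = 84663 W
η = P_out / P_in = 74600 / 84663 = 0.881 = 88.1%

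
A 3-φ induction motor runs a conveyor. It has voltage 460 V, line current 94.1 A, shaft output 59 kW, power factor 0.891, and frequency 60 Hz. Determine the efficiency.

88.3 %

P_out = 59 kW = 59000 W
P_in = √3·V_L·I_L·cosφ = 1.732 × 460 × 94.1 × 0.891 = 66799 W
η = P_out / P_in = 59000 / 66799 = 0.883 = 88.3%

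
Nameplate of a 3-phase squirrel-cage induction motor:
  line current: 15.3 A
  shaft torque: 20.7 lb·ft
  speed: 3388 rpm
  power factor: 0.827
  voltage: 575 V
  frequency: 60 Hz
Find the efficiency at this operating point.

τ = 20.7 lb·ft × 1.356 = 28.07 N·m
ω = 2π × 3388/60 = 354.8 rad/s; P_out = τω = 28.07 × 354.8 = 9959 W
P_in = √3·V_L·I_L·cosφ = 1.732 × 575 × 15.3 × 0.827 = 12601 W
η = P_out / P_in = 9959 / 12601 = 0.790 = 79.0%

79.0 %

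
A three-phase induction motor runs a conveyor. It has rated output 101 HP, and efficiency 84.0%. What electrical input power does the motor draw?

89.7 kW

P_out = 101 × 746 = 75346 W
P_in = P_out/η = 75346/0.84 = 89698 W = 89.7 kW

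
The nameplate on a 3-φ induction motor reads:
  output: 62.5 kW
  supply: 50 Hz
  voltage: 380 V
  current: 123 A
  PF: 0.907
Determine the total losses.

P_in = √3·V·I·cosφ = 1.732×380×123×0.907 = 73425 W
P_out = 62500 W
Losses = P_in − P_out = 73425 − 62500 = 10925 W

10900 W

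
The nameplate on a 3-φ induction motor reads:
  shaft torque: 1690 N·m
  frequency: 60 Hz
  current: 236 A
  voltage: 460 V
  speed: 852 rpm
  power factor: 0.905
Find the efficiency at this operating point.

ω = 2π × 852/60 = 89.22 rad/s; P_out = τω = 1690 × 89.22 = 150782 W
P_in = √3·V_L·I_L·cosφ = 1.732 × 460 × 236 × 0.905 = 170163 W
η = P_out / P_in = 150782 / 170163 = 0.886 = 88.6%

88.6 %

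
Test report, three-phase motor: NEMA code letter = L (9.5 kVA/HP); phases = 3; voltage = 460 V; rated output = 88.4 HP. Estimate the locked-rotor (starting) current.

1050 A

S_LR = 9.5 × 88.4 = 839.8 kVA
I_LR = S_LR/(√3·V_L) = 839800/(1.732×460) = 1050 A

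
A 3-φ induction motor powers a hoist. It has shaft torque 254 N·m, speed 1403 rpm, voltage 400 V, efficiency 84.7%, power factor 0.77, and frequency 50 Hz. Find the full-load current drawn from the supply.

82.6 A

ω = 2π×1403/60 = 146.9 rad/s; P_out = τω = 254 × 146.9 = 37313 W
P_in = P_out / η = 37313 / 0.847 = 44053 W
I_L = P_in / (√3·V_L·cosφ) = 44053 / (1.732 × 400 × 0.77) = 82.6 A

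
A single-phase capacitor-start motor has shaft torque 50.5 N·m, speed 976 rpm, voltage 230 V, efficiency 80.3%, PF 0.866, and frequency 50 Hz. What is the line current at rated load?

32.3 A

ω = 2π×976/60 = 102.2 rad/s; P_out = τω = 50.5 × 102.2 = 5161 W
P_in = P_out / η = 5161 / 0.803 = 6427 W
I = P_in / (V·cosφ) = 6427 / (230 × 0.866) = 32.3 A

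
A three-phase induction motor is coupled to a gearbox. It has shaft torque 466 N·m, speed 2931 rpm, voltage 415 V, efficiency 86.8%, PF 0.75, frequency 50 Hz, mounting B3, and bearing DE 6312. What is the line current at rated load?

306 A

ω = 2π×2931/60 = 306.9 rad/s; P_out = τω = 466 × 306.9 = 143015 W
P_in = P_out / η = 143015 / 0.868 = 164764 W
I_L = P_in / (√3·V_L·cosφ) = 164764 / (1.732 × 415 × 0.75) = 306 A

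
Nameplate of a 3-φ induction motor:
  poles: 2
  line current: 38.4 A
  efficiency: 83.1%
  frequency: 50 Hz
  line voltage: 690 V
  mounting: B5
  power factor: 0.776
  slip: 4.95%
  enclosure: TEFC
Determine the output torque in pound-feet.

P_in = √3·V·I·cosφ = 1.732 × 690 × 38.4 × 0.776 = 35611 W
P_out = η·P_in = 0.831 × 35611 = 29593 W
n_s = 120×50/2 = 3000 rpm; n = 3000×(1−0.0495) = 2852 rpm
ω = 2π×2852/60 = 298.7 rad/s
τ = P_out/ω = 29593/298.7 = 99.07 N·m
In lb·ft: 99.07/1.356 = 73.1 lb·ft

73.1 lb·ft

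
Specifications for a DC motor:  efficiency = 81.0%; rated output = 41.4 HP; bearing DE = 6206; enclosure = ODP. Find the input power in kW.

P_out = 41.4 × 746 = 30884 W
P_in = P_out/η = 30884/0.81 = 38128 W = 38.1 kW

38.1 kW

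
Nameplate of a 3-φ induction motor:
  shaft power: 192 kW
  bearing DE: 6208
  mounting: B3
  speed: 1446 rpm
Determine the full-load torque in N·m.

1270 N·m

ω = 2π × 1446/60 = 151.4 rad/s
τ = P/ω = 192000/151.4 = 1270 N·m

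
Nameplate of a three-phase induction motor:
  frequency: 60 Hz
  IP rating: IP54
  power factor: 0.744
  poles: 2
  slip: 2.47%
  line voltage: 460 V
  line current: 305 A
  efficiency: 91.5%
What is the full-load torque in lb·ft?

332 lb·ft

P_in = √3·V·I·cosφ = 1.732 × 460 × 305 × 0.744 = 180792 W
P_out = η·P_in = 0.915 × 180792 = 165425 W
n_s = 120×60/2 = 3600 rpm; n = 3600×(1−0.0247) = 3511 rpm
ω = 2π×3511/60 = 367.7 rad/s
τ = P_out/ω = 165425/367.7 = 449.9 N·m
In lb·ft: 449.9/1.356 = 332 lb·ft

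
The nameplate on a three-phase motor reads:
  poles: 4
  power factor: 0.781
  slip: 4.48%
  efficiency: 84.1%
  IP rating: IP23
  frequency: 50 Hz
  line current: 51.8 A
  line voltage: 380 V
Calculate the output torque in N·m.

P_in = √3·V·I·cosφ = 1.732 × 380 × 51.8 × 0.781 = 26626 W
P_out = η·P_in = 0.841 × 26626 = 22392 W
n_s = 120×50/4 = 1500 rpm; n = 1500×(1−0.0448) = 1433 rpm
ω = 2π×1433/60 = 150.1 rad/s
τ = P_out/ω = 22392/150.1 = 149 N·m

149 N·m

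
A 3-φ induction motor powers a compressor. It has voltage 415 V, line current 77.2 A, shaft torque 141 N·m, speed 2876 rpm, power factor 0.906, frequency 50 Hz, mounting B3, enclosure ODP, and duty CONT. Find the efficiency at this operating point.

84.5 %

ω = 2π × 2876/60 = 301.2 rad/s; P_out = τω = 141 × 301.2 = 42469 W
P_in = √3·V_L·I_L·cosφ = 1.732 × 415 × 77.2 × 0.906 = 50274 W
η = P_out / P_in = 42469 / 50274 = 0.845 = 84.5%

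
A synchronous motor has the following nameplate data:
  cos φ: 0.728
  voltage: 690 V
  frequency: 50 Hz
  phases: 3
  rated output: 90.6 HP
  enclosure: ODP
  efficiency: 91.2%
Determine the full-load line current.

P_out = 90.6 × 746 = 67588 W
P_in = P_out / η = 67588 / 0.912 = 74110 W
I_L = P_in / (√3·V_L·cosφ) = 74110 / (1.732 × 690 × 0.728) = 85.2 A

85.2 A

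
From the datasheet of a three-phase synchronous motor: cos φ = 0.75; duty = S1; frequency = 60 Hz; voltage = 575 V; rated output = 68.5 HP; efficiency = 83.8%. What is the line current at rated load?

P_out = 68.5 × 746 = 51101 W
P_in = P_out / η = 51101 / 0.838 = 60980 W
I_L = P_in / (√3·V_L·cosφ) = 60980 / (1.732 × 575 × 0.75) = 81.6 A

81.6 A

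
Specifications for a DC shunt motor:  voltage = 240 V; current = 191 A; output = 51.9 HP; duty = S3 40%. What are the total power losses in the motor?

7120 W

P_in = V·I = 240×191 = 45840 W
P_out = 51.9×746 = 38717 W
Losses = P_in − P_out = 45840 − 38717 = 7123 W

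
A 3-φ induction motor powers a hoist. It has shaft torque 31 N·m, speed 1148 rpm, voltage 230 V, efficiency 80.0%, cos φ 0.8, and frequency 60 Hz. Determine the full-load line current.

ω = 2π×1148/60 = 120.2 rad/s; P_out = τω = 31 × 120.2 = 3726 W
P_in = P_out / η = 3726 / 0.800 = 4658 W
I_L = P_in / (√3·V_L·cosφ) = 4658 / (1.732 × 230 × 0.8) = 14.6 A

14.6 A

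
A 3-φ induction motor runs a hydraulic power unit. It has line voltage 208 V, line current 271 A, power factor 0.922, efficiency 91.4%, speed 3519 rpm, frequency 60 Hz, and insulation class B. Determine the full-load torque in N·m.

223 N·m

P_in = √3·V·I·cosφ = 1.732 × 208 × 271 × 0.922 = 90014 W
P_out = η·P_in = 0.914 × 90014 = 82273 W
n = 3519 rpm
ω = 2π×3519/60 = 368.5 rad/s
τ = P_out/ω = 82273/368.5 = 223 N·m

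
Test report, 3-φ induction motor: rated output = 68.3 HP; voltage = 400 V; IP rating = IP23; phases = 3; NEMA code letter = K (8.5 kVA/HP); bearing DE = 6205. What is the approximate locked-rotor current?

S_LR = 8.5 × 68.3 = 580.55 kVA
I_LR = S_LR/(√3·V_L) = 580550/(1.732×400) = 838 A

838 A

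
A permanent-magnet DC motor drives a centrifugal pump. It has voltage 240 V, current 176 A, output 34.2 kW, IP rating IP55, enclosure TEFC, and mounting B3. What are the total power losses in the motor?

P_in = V·I = 240×176 = 42240 W
P_out = 34200 W
Losses = P_in − P_out = 42240 − 34200 = 8040 W

8.04 kW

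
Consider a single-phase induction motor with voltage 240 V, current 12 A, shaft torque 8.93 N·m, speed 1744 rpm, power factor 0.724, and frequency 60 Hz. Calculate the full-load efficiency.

78.2 %

ω = 2π × 1744/60 = 182.6 rad/s; P_out = τω = 8.93 × 182.6 = 1631 W
P_in = V·I·cosφ = 240 × 12 × 0.724 = 2085 W
η = P_out / P_in = 1631 / 2085 = 0.782 = 78.2%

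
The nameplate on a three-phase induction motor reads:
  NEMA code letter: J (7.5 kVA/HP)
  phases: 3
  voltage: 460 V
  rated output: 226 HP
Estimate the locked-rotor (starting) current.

S_LR = 7.5 × 226 = 1695 kVA
I_LR = S_LR/(√3·V_L) = 1695000/(1.732×460) = 2130 A

2130 A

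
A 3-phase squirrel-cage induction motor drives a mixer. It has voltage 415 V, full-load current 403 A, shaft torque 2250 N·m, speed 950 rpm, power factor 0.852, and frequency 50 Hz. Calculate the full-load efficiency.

ω = 2π × 950/60 = 99.48 rad/s; P_out = τω = 2250 × 99.48 = 223830 W
P_in = √3·V_L·I_L·cosφ = 1.732 × 415 × 403 × 0.852 = 246797 W
η = P_out / P_in = 223830 / 246797 = 0.907 = 90.7%

90.7 %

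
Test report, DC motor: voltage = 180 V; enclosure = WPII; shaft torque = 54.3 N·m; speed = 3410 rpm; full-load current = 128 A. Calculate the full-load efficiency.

84.2 %

ω = 2π × 3410/60 = 357.1 rad/s; P_out = τω = 54.3 × 357.1 = 19391 W
P_in = V·I = 180 × 128 = 23040 W
η = P_out / P_in = 19391 / 23040 = 0.842 = 84.2%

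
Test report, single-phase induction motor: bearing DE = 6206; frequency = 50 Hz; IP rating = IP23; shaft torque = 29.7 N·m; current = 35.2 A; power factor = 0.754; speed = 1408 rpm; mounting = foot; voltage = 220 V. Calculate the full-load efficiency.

ω = 2π × 1408/60 = 147.4 rad/s; P_out = τω = 29.7 × 147.4 = 4378 W
P_in = V·I·cosφ = 220 × 35.2 × 0.754 = 5839 W
η = P_out / P_in = 4378 / 5839 = 0.750 = 75.0%

75.0 %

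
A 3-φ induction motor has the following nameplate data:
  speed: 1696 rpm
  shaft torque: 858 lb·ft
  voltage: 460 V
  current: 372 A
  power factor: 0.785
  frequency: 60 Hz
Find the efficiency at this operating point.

τ = 858 lb·ft × 1.356 = 1163 N·m
ω = 2π × 1696/60 = 177.6 rad/s; P_out = τω = 1163 × 177.6 = 206549 W
P_in = √3·V_L·I_L·cosφ = 1.732 × 460 × 372 × 0.785 = 232658 W
η = P_out / P_in = 206549 / 232658 = 0.888 = 88.8%

88.8 %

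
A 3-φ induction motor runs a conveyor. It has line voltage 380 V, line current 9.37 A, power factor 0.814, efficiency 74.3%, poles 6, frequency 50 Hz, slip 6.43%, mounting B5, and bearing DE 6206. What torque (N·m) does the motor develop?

P_in = √3·V·I·cosφ = 1.732 × 380 × 9.37 × 0.814 = 5020 W
P_out = η·P_in = 0.743 × 5020 = 3730 W
n_s = 120×50/6 = 1000 rpm; n = 1000×(1−0.0643) = 936 rpm
ω = 2π×936/60 = 98.02 rad/s
τ = P_out/ω = 3730/98.02 = 38.1 N·m

38.1 N·m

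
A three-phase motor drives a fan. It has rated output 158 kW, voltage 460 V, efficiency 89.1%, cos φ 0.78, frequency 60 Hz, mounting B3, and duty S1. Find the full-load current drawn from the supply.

P_out = 158 kW = 158000 W
P_in = P_out / η = 158000 / 0.891 = 177329 W
I_L = P_in / (√3·V_L·cosφ) = 177329 / (1.732 × 460 × 0.78) = 285 A

285 A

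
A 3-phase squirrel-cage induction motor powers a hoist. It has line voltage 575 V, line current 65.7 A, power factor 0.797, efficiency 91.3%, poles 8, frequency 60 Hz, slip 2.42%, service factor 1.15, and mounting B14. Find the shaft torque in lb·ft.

P_in = √3·V·I·cosφ = 1.732 × 575 × 65.7 × 0.797 = 52148 W
P_out = η·P_in = 0.913 × 52148 = 47611 W
n_s = 120×60/8 = 900 rpm; n = 900×(1−0.0242) = 878 rpm
ω = 2π×878/60 = 91.94 rad/s
τ = P_out/ω = 47611/91.94 = 517.8 N·m
In lb·ft: 517.8/1.356 = 382 lb·ft

382 lb·ft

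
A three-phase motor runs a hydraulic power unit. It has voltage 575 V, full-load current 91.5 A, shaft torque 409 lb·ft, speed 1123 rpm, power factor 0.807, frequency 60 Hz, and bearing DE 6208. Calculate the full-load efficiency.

τ = 409 lb·ft × 1.356 = 554.6 N·m
ω = 2π × 1123/60 = 117.6 rad/s; P_out = τω = 554.6 × 117.6 = 65221 W
P_in = √3·V_L·I_L·cosφ = 1.732 × 575 × 91.5 × 0.807 = 73538 W
η = P_out / P_in = 65221 / 73538 = 0.887 = 88.7%

88.7 %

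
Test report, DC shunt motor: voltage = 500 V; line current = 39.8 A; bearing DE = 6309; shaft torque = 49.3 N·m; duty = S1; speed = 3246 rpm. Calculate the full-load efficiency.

84.2 %

ω = 2π × 3246/60 = 339.9 rad/s; P_out = τω = 49.3 × 339.9 = 16757 W
P_in = V·I = 500 × 39.8 = 19900 W
η = P_out / P_in = 16757 / 19900 = 0.842 = 84.2%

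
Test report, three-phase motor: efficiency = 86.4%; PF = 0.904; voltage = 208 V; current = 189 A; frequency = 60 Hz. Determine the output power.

P_in = √3·V·I·cosφ = 1.732 × 208 × 189 × 0.904 = 61552 W
P_out = η·P_in = 0.864 × 61552 = 53181 W

53.2 kW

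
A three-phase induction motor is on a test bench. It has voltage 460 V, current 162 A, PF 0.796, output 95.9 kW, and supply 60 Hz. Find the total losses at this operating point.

P_in = √3·V·I·cosφ = 1.732×460×162×0.796 = 102739 W
P_out = 95900 W
Losses = P_in − P_out = 102739 − 95900 = 6839 W

6840 W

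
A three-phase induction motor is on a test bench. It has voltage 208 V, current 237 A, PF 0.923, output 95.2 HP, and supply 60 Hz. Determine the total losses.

7790 W

P_in = √3·V·I·cosφ = 1.732×208×237×0.923 = 78806 W
P_out = 95.2×746 = 71019 W
Losses = P_in − P_out = 78806 − 71019 = 7787 W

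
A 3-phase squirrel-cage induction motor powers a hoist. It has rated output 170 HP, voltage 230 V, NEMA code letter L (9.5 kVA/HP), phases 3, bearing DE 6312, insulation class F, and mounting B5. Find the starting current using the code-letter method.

S_LR = 9.5 × 170 = 1615 kVA
I_LR = S_LR/(√3·V_L) = 1615000/(1.732×230) = 4050 A

4050 A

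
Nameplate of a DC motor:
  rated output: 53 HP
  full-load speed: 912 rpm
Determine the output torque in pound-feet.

P_out = 53 × 746 = 39538 W
ω = 2π × 912/60 = 95.5 rad/s
τ = P_out/ω = 39538/95.5 = 414 N·m
In lb·ft: 414/1.356 = 305 lb·ft

305 lb·ft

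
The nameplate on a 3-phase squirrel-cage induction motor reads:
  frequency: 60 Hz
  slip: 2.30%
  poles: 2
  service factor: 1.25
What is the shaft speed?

n_s = 120f/p = 120×60/2 = 3600 rpm
n = n_s(1 − s) = 3600 × (1 − 0.023) = 3517 rpm

3517 rpm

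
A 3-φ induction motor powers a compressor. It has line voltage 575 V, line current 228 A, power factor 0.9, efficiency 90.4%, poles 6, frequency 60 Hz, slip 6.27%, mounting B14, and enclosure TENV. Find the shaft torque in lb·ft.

P_in = √3·V·I·cosφ = 1.732 × 575 × 228 × 0.9 = 204359 W
P_out = η·P_in = 0.904 × 204359 = 184741 W
n_s = 120×60/6 = 1200 rpm; n = 1200×(1−0.0627) = 1125 rpm
ω = 2π×1125/60 = 117.8 rad/s
τ = P_out/ω = 184741/117.8 = 1568 N·m
In lb·ft: 1568/1.356 = 1160 lb·ft

1160 lb·ft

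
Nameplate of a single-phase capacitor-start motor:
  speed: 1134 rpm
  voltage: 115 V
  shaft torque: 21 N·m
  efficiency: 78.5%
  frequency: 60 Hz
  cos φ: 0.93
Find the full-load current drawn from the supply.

29.7 A

ω = 2π×1134/60 = 118.8 rad/s; P_out = τω = 21 × 118.8 = 2495 W
P_in = P_out / η = 2495 / 0.785 = 3178 W
I = P_in / (V·cosφ) = 3178 / (115 × 0.93) = 29.7 A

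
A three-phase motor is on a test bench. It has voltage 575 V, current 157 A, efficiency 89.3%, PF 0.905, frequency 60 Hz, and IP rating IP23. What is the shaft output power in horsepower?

P_in = √3·V·I·cosφ = 1.732 × 575 × 157 × 0.905 = 141502 W
P_out = η·P_in = 0.893 × 141502 = 126361 W
= 126361/746 = 169 HP

169 HP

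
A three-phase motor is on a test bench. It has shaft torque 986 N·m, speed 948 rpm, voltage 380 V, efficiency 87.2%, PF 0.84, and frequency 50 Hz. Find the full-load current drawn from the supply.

ω = 2π×948/60 = 99.27 rad/s; P_out = τω = 986 × 99.27 = 97880 W
P_in = P_out / η = 97880 / 0.872 = 112248 W
I_L = P_in / (√3·V_L·cosφ) = 112248 / (1.732 × 380 × 0.84) = 203 A

203 A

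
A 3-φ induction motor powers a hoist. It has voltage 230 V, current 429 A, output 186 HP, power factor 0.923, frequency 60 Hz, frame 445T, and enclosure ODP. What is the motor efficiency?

88.0 %

P_out = 186 × 746 = 138756 W
P_in = √3·V_L·I_L·cosφ = 1.732 × 230 × 429 × 0.923 = 157737 W
η = P_out / P_in = 138756 / 157737 = 0.880 = 88.0%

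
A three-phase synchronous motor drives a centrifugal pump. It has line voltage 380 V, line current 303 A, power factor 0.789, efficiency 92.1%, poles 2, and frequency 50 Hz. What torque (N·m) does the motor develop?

461 N·m

P_in = √3·V·I·cosφ = 1.732 × 380 × 303 × 0.789 = 157344 W
P_out = η·P_in = 0.921 × 157344 = 144914 W
n = n_s = 120×50/2 = 3000 rpm (synchronous)
ω = 2π×3000/60 = 314.2 rad/s
τ = P_out/ω = 144914/314.2 = 461 N·m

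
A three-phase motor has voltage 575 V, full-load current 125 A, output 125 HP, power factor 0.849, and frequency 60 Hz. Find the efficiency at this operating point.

P_out = 125 × 746 = 93250 W
P_in = √3·V_L·I_L·cosφ = 1.732 × 575 × 125 × 0.849 = 105690 W
η = P_out / P_in = 93250 / 105690 = 0.882 = 88.2%

88.2 %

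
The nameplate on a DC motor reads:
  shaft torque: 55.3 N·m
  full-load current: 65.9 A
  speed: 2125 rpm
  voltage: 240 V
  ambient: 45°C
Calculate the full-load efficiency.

77.8 %

ω = 2π × 2125/60 = 222.5 rad/s; P_out = τω = 55.3 × 222.5 = 12304 W
P_in = V·I = 240 × 65.9 = 15816 W
η = P_out / P_in = 12304 / 15816 = 0.778 = 77.8%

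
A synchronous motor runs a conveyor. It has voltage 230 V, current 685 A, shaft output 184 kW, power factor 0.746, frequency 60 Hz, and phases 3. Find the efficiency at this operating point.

P_out = 184 kW = 184000 W
P_in = √3·V_L·I_L·cosφ = 1.732 × 230 × 685 × 0.746 = 203566 W
η = P_out / P_in = 184000 / 203566 = 0.904 = 90.4%

90.4 %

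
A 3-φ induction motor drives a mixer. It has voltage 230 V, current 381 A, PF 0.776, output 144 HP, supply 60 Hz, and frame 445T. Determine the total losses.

P_in = √3·V·I·cosφ = 1.732×230×381×0.776 = 117778 W
P_out = 144×746 = 107424 W
Losses = P_in − P_out = 117778 − 107424 = 10354 W

10400 W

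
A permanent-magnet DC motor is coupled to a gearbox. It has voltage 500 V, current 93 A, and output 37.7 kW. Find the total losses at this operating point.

8800 W

P_in = V·I = 500×93 = 46500 W
P_out = 37700 W
Losses = P_in − P_out = 46500 − 37700 = 8800 W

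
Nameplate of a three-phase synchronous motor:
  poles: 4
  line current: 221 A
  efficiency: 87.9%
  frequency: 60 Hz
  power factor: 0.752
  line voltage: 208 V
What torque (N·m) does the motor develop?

279 N·m

P_in = √3·V·I·cosφ = 1.732 × 208 × 221 × 0.752 = 59872 W
P_out = η·P_in = 0.879 × 59872 = 52627 W
n = n_s = 120×60/4 = 1800 rpm (synchronous)
ω = 2π×1800/60 = 188.5 rad/s
τ = P_out/ω = 52627/188.5 = 279 N·m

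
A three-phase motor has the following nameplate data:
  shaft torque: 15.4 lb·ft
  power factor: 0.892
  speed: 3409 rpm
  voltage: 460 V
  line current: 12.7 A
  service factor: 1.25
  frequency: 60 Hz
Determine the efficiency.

τ = 15.4 lb·ft × 1.356 = 20.88 N·m
ω = 2π × 3409/60 = 357 rad/s; P_out = τω = 20.88 × 357 = 7454 W
P_in = √3·V_L·I_L·cosφ = 1.732 × 460 × 12.7 × 0.892 = 9026 W
η = P_out / P_in = 7454 / 9026 = 0.826 = 82.6%

82.6 %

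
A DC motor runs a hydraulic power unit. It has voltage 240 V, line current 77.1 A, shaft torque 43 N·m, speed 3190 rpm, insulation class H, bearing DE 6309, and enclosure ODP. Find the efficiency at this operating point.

ω = 2π × 3190/60 = 334.1 rad/s; P_out = τω = 43 × 334.1 = 14366 W
P_in = V·I = 240 × 77.1 = 18504 W
η = P_out / P_in = 14366 / 18504 = 0.776 = 77.6%

77.6 %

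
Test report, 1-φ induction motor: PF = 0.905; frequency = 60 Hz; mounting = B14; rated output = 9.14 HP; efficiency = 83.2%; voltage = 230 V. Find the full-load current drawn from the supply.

39.4 A

P_out = 9.14 × 746 = 6818 W
P_in = P_out / η = 6818 / 0.832 = 8195 W
I = P_in / (V·cosφ) = 8195 / (230 × 0.905) = 39.4 A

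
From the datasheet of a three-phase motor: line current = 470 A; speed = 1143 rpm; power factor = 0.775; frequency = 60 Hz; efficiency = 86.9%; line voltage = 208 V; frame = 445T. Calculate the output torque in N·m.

953 N·m

P_in = √3·V·I·cosφ = 1.732 × 208 × 470 × 0.775 = 131223 W
P_out = η·P_in = 0.869 × 131223 = 114033 W
n = 1143 rpm
ω = 2π×1143/60 = 119.7 rad/s
τ = P_out/ω = 114033/119.7 = 953 N·m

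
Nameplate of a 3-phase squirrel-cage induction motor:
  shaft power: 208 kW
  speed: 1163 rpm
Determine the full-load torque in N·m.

ω = 2π × 1163/60 = 121.8 rad/s
τ = P/ω = 208000/121.8 = 1710 N·m

1710 N·m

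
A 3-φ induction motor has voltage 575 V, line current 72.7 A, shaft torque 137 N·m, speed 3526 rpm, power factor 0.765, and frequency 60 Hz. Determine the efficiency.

91.3 %

ω = 2π × 3526/60 = 369.2 rad/s; P_out = τω = 137 × 369.2 = 50580 W
P_in = √3·V_L·I_L·cosφ = 1.732 × 575 × 72.7 × 0.765 = 55387 W
η = P_out / P_in = 50580 / 55387 = 0.913 = 91.3%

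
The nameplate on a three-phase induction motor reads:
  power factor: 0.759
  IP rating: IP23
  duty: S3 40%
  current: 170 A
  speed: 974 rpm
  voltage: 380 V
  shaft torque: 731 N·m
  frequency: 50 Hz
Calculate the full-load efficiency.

ω = 2π × 974/60 = 102 rad/s; P_out = τω = 731 × 102 = 74562 W
P_in = √3·V_L·I_L·cosφ = 1.732 × 380 × 170 × 0.759 = 84922 W
η = P_out / P_in = 74562 / 84922 = 0.878 = 87.8%

87.8 %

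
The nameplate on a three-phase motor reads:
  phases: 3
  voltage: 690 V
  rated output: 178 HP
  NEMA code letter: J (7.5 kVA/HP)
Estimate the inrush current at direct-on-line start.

S_LR = 7.5 × 178 = 1335 kVA
I_LR = S_LR/(√3·V_L) = 1335000/(1.732×690) = 1120 A

1120 A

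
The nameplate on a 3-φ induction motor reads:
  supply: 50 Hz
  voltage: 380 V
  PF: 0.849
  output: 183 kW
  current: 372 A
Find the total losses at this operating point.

P_in = √3·V·I·cosφ = 1.732×380×372×0.849 = 207865 W
P_out = 183000 W
Losses = P_in − P_out = 207865 − 183000 = 24865 W

24.9 kW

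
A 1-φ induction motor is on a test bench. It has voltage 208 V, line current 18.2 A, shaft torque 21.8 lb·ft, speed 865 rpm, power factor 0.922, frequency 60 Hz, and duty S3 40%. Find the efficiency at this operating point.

76.7 %

τ = 21.8 lb·ft × 1.356 = 29.56 N·m
ω = 2π × 865/60 = 90.58 rad/s; P_out = τω = 29.56 × 90.58 = 2678 W
P_in = V·I·cosφ = 208 × 18.2 × 0.922 = 3490 W
η = P_out / P_in = 2678 / 3490 = 0.767 = 76.7%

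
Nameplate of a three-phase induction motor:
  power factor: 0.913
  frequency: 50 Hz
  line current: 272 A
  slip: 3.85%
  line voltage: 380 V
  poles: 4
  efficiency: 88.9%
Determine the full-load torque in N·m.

P_in = √3·V·I·cosφ = 1.732 × 380 × 272 × 0.913 = 163445 W
P_out = η·P_in = 0.889 × 163445 = 145303 W
n_s = 120×50/4 = 1500 rpm; n = 1500×(1−0.0385) = 1442 rpm
ω = 2π×1442/60 = 151 rad/s
τ = P_out/ω = 145303/151 = 962 N·m

962 N·m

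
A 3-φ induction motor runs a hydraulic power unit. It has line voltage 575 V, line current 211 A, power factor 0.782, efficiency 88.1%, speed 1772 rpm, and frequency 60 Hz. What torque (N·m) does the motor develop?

780 N·m

P_in = √3·V·I·cosφ = 1.732 × 575 × 211 × 0.782 = 164325 W
P_out = η·P_in = 0.881 × 164325 = 144770 W
n = 1772 rpm
ω = 2π×1772/60 = 185.6 rad/s
τ = P_out/ω = 144770/185.6 = 780 N·m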